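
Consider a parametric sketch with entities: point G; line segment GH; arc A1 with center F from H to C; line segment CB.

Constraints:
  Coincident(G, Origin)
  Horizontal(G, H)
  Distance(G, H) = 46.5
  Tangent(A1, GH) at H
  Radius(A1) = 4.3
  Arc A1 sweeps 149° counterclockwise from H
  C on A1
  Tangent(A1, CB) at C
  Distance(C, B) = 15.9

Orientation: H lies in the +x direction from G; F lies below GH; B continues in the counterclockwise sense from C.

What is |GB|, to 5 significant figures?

60.131

G is at the origin; G and H share the same y with |GH| = 46.5 and H on the +x side, so H = (46.500, 0.0000). The tangent condition forces FH to be normal to GH, so F = H + (0, -4.3) = (46.500, -4.3000). On A1, H sits at bearing 90° from F; a 149° counterclockwise sweep puts C at bearing 239°, so C = F + 4.3·(cos 239°, sin 239°) = (44.285, -7.9858). Tangency of A1 to CB means the radius FC is perpendicular to CB, so CB runs along (−sin 239°, cos 239°); with |CB| = 15.9, B = (57.914, -16.175). Then |GB| = |B − G| = 60.131.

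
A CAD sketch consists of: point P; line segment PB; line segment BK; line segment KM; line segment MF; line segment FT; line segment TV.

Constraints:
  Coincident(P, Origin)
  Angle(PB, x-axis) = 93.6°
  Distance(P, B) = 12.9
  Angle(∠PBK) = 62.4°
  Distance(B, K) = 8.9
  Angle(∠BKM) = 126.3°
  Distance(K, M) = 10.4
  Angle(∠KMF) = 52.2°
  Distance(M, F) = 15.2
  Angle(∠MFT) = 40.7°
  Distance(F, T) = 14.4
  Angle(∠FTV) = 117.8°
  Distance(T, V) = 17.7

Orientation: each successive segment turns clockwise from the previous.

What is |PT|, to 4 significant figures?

13.53

∠KMF = 52.2° gives MF at 154.5° from the x-axis; with |MF| = 15.2, F = (-4.183, 5.637). ∠MFT = 40.7° gives FT at 15.20° from the x-axis; with |FT| = 14.4, T = (9.713, 9.413). Then |PT| = |T − P| = 13.53.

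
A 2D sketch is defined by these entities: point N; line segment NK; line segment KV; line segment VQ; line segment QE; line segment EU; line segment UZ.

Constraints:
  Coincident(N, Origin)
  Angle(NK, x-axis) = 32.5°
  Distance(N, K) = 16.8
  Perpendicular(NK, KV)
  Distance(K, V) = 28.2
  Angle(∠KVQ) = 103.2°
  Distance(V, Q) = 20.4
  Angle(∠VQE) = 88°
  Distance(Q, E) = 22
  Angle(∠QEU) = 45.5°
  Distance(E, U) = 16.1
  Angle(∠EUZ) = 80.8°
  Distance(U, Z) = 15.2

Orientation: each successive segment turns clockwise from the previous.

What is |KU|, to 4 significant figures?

22.77

N is at the origin; NK runs at 32.5° with length 16.8, so K = (14.17, 9.027). NK is perpendicular to KV, so KV runs at -57.50°; with |KV| = 28.2, V = (29.32, -14.76). ∠KVQ = 103.2° gives VQ at -134.3° from the x-axis; with |VQ| = 20.4, Q = (15.07, -29.36). ∠VQE = 88.0° gives QE at 133.7° from the x-axis; with |QE| = 22.0, E = (-0.1263, -13.45). ∠QEU = 45.5° gives EU at -0.8000° from the x-axis; with |EU| = 16.1, U = (15.97, -13.68). Then |KU| = |U − K| = 22.77.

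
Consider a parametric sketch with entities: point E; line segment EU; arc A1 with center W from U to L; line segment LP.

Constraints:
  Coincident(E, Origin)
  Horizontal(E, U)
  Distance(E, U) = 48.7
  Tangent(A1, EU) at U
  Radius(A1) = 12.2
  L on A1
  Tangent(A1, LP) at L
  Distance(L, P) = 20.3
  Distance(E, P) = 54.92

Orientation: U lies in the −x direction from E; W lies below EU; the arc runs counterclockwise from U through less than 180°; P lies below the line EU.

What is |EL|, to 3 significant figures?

60.8

E is at the origin; EU is horizontal with |EU| = 48.7 and U on the −x side, so U = (-48.7, 0.00). A1 meets EU tangentially, so WU is at right angles to EU, so W = U + (0, -12.2) = (-48.7, -12.2). Since WL ⟂ LP (tangency), |WP| = √(12.2² + 20.3²) = 23.7 regardless of where L sits on A1. So P lies on both circle(E, 54.92) and circle(W, 23.7); the below-EU intersection is P = (-42.3, -35.0). L is the foot of the tangent from P: L = (-57.1, -21.1).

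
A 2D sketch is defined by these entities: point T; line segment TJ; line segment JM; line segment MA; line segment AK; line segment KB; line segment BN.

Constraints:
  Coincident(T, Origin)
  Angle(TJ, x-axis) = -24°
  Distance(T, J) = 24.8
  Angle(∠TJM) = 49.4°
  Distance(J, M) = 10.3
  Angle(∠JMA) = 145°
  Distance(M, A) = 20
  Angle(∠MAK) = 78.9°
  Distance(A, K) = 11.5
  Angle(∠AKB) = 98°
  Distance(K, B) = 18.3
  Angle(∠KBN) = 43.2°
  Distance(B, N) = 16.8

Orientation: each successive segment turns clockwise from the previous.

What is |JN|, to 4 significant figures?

21.77

∠AKB = 98.0° gives KB at -12.70° from the x-axis; with |KB| = 18.3, B = (15.55, -4.435). ∠KBN = 43.2° gives BN at -149.5° from the x-axis; with |BN| = 16.8, N = (1.074, -12.96). Then |JN| = |N − J| = 21.77.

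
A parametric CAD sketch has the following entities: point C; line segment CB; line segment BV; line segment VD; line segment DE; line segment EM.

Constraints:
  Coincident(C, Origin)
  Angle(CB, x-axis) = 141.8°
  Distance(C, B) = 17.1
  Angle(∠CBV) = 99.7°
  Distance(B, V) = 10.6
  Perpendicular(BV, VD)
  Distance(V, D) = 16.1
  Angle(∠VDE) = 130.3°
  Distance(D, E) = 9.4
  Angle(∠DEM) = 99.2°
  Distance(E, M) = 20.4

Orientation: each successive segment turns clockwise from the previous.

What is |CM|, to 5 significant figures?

12.143

∠VDE = 130.3° gives DE at -78.200° from the x-axis; with |DE| = 9.4, E = (7.6909, 3.0066). ∠DEM = 99.2° gives EM at -159.00° from the x-axis; with |EM| = 20.4, M = (-11.354, -4.3041). Then |CM| = |M − C| = 12.143.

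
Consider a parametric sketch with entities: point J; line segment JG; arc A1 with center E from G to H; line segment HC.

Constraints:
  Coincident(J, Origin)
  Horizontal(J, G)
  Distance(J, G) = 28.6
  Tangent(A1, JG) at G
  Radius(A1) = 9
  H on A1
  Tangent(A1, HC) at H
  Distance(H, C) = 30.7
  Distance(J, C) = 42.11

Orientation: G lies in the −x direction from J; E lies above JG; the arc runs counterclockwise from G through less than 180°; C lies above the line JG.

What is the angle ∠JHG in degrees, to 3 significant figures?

115°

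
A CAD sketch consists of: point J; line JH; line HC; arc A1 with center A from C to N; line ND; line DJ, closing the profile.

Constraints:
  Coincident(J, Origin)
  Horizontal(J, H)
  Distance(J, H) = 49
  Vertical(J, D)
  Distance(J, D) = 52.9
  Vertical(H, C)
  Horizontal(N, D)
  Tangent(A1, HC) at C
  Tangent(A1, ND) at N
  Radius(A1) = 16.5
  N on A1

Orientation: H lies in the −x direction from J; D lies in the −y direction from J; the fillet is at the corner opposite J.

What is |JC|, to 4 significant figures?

61.04

The virtual corner opposite J is at (-49.00, -52.90). Since A1 is tangent to HC there, AC ⟂ HC and tangency of A1 to ND means the radius AN is perpendicular to ND, with radius 16.5, so the center A sits 16.5 in from both sides at A = (-32.50, -36.40). That places the tangent points at C = (-49.00, -36.40) on HC and N = (-32.50, -52.90) on ND. Then |JC| = |C − J| = 61.04.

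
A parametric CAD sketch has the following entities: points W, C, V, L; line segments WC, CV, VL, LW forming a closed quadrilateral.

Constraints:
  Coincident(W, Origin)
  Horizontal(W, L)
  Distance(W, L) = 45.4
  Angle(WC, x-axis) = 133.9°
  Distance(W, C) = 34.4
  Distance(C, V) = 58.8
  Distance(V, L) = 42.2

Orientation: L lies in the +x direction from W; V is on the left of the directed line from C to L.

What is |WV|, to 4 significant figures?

52.00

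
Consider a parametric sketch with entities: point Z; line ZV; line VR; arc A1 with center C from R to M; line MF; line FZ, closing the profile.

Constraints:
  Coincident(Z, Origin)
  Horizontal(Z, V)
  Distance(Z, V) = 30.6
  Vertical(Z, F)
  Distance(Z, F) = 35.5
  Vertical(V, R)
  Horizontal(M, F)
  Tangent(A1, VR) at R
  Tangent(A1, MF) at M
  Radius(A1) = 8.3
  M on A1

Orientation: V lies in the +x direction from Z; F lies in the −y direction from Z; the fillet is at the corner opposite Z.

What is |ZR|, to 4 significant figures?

40.94

The virtual corner opposite Z is at (30.60, -35.50). Since A1 is tangent to VR there, CR ⟂ VR and since A1 is tangent to MF there, CM ⟂ MF, with radius 8.3, so the center C sits 8.3 in from both sides at C = (22.30, -27.20). That places the tangent points at R = (30.60, -27.20) on VR and M = (22.30, -35.50) on MF. Then |ZR| = |R − Z| = 40.94.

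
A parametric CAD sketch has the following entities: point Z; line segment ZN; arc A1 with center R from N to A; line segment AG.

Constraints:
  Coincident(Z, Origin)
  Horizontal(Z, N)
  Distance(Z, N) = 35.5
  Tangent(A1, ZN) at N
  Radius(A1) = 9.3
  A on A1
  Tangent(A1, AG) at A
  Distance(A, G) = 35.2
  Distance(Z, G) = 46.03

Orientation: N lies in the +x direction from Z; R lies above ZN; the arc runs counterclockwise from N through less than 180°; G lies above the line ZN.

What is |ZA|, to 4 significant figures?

45.20

Z is at the origin; ZN is horizontal with |ZN| = 35.5 and N on the +x side, so N = (35.50, 0.000). Since A1 is tangent to ZN there, RN ⟂ ZN, so R = N + (0, 9.3) = (35.50, 9.300). Since RA ⟂ AG (tangency), |RG| = √(9.3² + 35.2²) = 36.41 regardless of where A sits on A1. So G lies on both circle(Z, 46.03) and circle(R, 36.41); the above-ZN intersection is G = (19.18, 41.84). A is the foot of the tangent from G: A = (42.47, 15.45).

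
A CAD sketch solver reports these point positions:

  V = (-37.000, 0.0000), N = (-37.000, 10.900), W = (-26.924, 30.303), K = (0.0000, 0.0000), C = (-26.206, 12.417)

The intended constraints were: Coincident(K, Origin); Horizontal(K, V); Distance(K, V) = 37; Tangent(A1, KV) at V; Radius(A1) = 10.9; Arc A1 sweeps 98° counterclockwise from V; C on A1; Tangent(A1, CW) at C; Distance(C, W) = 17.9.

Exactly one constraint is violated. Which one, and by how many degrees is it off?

Tangent(A1, CW) at C — off by 5.70°.

K = (0.00, 0.00) ✓; K.y = 0.00, V.y = 0.00 ✓; |KV| = 37.00 ✓; ∠(NV, VK) = 90.00° ✓; |NV| = 10.90 ✓; bearing(N→C) − bearing(N→V) = 98.00° ✓; |NC| = 10.90 ✓; ∠(NC, CW) = 95.70° ✗; |CW| = 17.90 ✓.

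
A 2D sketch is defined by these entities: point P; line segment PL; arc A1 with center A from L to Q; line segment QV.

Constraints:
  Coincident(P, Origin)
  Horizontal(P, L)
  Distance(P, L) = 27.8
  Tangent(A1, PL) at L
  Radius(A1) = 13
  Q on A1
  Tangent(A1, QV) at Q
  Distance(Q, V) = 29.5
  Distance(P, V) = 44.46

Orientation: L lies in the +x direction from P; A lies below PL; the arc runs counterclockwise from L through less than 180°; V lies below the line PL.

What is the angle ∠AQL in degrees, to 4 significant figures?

45.70°

Checks: |AQ| = 13.00 ✓; ∠(AQ, QV) = 90.00° ✓; |QV| = 29.50 ✓; |PV| = 44.46 ✓.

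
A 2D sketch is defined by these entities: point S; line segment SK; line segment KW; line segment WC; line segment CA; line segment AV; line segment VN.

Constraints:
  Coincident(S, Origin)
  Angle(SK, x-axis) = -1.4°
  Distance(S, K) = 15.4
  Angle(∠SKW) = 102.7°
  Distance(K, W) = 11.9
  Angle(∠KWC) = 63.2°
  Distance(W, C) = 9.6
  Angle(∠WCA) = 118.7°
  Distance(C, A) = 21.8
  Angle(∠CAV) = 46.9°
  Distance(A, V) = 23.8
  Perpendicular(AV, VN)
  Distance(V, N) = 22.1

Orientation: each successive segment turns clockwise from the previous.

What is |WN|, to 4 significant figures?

8.579

S is at the origin; SK runs at -1.4° with length 15.4, so K = (15.40, -0.3763). ∠SKW = 102.7° gives KW at -78.70° from the x-axis; with |KW| = 11.9, W = (17.73, -12.05). ∠KWC = 63.2° gives WC at 164.5° from the x-axis; with |WC| = 9.6, C = (8.476, -9.480). ∠WCA = 118.7° gives CA at 103.2° from the x-axis; with |CA| = 21.8, A = (3.498, 11.74). ∠CAV = 46.9° gives AV at -29.90° from the x-axis; with |AV| = 23.8, V = (24.13, -0.1201). AV is perpendicular to VN, so VN runs at -119.9°; with |VN| = 22.1, N = (13.11, -19.28). Then |WN| = |N − W| = 8.579.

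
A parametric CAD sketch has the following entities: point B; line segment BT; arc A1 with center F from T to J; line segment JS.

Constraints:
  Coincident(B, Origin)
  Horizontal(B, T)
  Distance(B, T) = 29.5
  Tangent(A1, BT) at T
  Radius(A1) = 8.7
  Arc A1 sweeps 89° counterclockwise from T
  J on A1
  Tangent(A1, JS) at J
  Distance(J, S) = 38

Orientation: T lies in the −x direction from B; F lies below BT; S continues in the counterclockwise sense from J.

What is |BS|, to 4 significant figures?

60.63

B is at the origin; BT is horizontal with |BT| = 29.5 and T on the −x side, so T = (-29.50, 0.000). A1 meets BT tangentially, so FT is at right angles to BT, so F = T + (0, -8.7) = (-29.50, -8.700). On A1, T sits at bearing 90° from F; an 89° counterclockwise sweep puts J at bearing 179°, so J = F + 8.7·(cos 179°, sin 179°) = (-38.20, -8.548). Tangency of A1 to JS means the radius FJ is perpendicular to JS, so JS runs along (−sin 179°, cos 179°); with |JS| = 38.0, S = (-38.86, -46.54). Then |BS| = |S − B| = 60.63.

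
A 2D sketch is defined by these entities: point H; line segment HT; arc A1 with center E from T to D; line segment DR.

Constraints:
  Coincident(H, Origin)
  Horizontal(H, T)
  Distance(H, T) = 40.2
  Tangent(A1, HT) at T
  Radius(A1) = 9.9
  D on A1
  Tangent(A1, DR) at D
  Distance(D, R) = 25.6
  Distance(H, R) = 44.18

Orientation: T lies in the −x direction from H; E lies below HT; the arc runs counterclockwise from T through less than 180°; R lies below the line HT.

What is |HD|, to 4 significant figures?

49.90

Checks: |HT| = 40.20 ✓; |ET| = 9.900 ✓; |ED| = 9.900 ✓; ∠(ED, DR) = 90.00° ✓; |DR| = 25.60 ✓; |HR| = 44.18 ✓.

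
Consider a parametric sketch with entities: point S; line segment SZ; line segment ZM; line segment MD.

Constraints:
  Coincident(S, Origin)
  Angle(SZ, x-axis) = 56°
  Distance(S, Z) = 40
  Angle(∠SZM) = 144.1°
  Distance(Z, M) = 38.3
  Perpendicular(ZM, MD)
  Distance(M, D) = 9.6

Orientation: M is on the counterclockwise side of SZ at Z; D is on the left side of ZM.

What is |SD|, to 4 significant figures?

72.05

∠SZM = 144.1°, so ZM runs at 56.0° + (180° − 144.1°) = 91.90° from the x-axis; with |ZM| = 38.3, M = Z + 38.3·(cos 91.90°, sin 91.90°) = (21.10, 71.44). The perpendicularity gives MD at right angles to ZM; with |MD| = 9.6 on the left of ZM, D = M + 9.6·(-0.9995, -0.03316) = (11.50, 71.12). Then |SD| = |D − S| = 72.05.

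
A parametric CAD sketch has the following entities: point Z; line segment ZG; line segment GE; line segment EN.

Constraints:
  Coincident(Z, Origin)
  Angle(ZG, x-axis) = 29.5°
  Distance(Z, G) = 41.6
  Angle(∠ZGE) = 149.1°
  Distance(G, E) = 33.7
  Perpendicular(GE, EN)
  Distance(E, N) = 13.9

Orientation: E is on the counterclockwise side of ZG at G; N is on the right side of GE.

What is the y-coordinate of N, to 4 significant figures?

42.92

Z is at the origin; ZG runs at 29.5° with length 41.6, so G = 41.6·(cos 29.5°, sin 29.5°) = (36.21, 20.48). ∠ZGE = 149.1°, so GE runs at 29.5° + (180° − 149.1°) = 60.40° from the x-axis; with |GE| = 33.7, E = G + 33.7·(cos 60.40°, sin 60.40°) = (52.85, 49.79). The perpendicularity gives EN at right angles to GE; with |EN| = 13.9 on the right of GE, N = E + 13.9·(0.8695, -0.4939) = (64.94, 42.92). So N.y = 42.92.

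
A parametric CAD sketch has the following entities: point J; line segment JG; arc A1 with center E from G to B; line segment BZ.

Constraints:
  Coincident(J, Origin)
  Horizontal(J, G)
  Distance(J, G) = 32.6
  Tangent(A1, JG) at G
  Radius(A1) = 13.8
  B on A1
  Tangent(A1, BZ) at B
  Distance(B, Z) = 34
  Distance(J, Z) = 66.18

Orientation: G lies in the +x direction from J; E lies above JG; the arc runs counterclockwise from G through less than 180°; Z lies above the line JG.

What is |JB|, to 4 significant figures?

48.53

Checks: |EB| = 13.80 ✓; ∠(EB, BZ) = 90.00° ✓; |BZ| = 34.00 ✓; |JZ| = 66.18 ✓.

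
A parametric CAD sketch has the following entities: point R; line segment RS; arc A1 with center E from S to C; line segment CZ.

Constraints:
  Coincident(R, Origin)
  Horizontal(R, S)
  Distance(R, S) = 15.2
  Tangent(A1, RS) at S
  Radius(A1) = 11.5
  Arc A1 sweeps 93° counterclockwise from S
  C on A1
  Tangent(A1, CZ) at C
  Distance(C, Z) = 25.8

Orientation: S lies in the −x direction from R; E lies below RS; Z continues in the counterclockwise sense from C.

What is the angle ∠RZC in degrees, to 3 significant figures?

36.8°

R is at the origin; R and S share the same y with |RS| = 15.2 and S on the −x side, so S = (-15.2, 0.00). Tangency of A1 to RS means the radius ES is perpendicular to RS, so E = S + (0, -11.5) = (-15.2, -11.5). On A1, S sits at bearing 90° from E; a 93° counterclockwise sweep puts C at bearing 183°, so C = E + 11.5·(cos 183°, sin 183°) = (-26.7, -12.1). Since A1 is tangent to CZ there, EC ⟂ CZ, so CZ runs along (−sin 183°, cos 183°); with |CZ| = 25.8, Z = (-25.3, -37.9). Then cos ∠RZC = ZR·ZC / (|ZR||ZC|), giving 36.8°.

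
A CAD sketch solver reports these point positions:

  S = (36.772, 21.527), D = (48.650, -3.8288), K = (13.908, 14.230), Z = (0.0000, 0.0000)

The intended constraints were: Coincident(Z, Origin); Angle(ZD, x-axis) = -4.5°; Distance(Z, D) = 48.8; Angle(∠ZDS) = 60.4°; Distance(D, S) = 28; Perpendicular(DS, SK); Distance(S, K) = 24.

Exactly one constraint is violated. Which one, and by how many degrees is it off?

Perpendicular(DS, SK) — off by 7.40°.

Z = (0.00, 0.00) ✓; ZD at -4.500° ✓; |ZD| = 48.80 ✓; ∠ZDS = 60.40° ✓; |DS| = 28.00 ✓; ∠(DS, SK) = 82.60° ✗; |SK| = 24.00 ✓.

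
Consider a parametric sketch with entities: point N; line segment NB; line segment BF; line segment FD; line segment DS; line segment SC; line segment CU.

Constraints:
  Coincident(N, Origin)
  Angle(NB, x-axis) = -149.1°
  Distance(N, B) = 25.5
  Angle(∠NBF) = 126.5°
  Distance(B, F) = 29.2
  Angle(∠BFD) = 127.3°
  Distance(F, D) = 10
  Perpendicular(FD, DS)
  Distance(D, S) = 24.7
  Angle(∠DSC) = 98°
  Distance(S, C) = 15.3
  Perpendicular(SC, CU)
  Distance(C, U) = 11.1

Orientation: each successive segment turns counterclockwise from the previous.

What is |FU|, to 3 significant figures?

17.2

N is at the origin; NB runs at -149.1° with length 25.5, so B = (-21.9, -13.1). ∠NBF = 126.5° gives BF at -95.6° from the x-axis; with |BF| = 29.2, F = (-24.7, -42.2). ∠BFD = 127.3° gives FD at -42.9° from the x-axis; with |FD| = 10.0, D = (-17.4, -49.0). FD is perpendicular to DS, so DS runs at 47.1°; with |DS| = 24.7, S = (-0.591, -30.9). ∠DSC = 98.0° gives SC at 129° from the x-axis; with |SC| = 15.3, C = (-10.2, -19.0). SC ⟂ CU, so CU runs at -141°; with |CU| = 11.1, U = (-18.9, -26.0). Then |FU| = |U − F| = 17.2.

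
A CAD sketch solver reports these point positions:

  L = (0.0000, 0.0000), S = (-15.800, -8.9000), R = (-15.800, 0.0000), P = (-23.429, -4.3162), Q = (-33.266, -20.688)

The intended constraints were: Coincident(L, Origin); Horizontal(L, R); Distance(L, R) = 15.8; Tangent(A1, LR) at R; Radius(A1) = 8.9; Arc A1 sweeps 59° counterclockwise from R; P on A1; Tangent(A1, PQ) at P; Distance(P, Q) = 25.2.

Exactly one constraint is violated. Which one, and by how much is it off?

Distance(P, Q) = 25.2 — off by 6.10.

L = (0.00, 0.00) ✓; L.y = 0.00, R.y = 0.00 ✓; |LR| = 15.80 ✓; ∠(SR, RL) = 90.00° ✓; |SR| = 8.900 ✓; bearing(S→P) − bearing(S→R) = 59.00° ✓; |SP| = 8.900 ✓; ∠(SP, PQ) = 90.00° ✓; |PQ| = 19.10 ✗.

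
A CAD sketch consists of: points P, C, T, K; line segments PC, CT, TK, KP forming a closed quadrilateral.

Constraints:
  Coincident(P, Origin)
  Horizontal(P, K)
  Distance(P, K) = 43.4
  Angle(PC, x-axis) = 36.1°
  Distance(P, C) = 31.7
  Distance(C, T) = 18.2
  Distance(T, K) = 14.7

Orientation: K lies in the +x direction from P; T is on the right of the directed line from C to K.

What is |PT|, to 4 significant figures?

28.73

Checks: |CT| = 18.20 ✓; |TK| = 14.70 ✓.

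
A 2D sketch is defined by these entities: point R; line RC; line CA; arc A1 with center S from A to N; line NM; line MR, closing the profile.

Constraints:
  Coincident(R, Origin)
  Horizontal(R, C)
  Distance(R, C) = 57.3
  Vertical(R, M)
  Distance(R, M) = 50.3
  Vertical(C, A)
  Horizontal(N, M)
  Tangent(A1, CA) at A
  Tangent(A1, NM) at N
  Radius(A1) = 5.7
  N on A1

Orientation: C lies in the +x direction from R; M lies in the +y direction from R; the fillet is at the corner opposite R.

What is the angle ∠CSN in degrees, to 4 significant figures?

172.7°

The virtual corner opposite R is at (57.30, 50.30). Tangency of A1 to CA means the radius SA is perpendicular to CA and tangency of A1 to NM means the radius SN is perpendicular to NM, with radius 5.7, so the center S sits 5.7 in from both sides at S = (51.60, 44.60). That places the tangent points at A = (57.30, 44.60) on CA and N = (51.60, 50.30) on NM. Then cos ∠CSN = SC·SN / (|SC||SN|), giving 172.7°.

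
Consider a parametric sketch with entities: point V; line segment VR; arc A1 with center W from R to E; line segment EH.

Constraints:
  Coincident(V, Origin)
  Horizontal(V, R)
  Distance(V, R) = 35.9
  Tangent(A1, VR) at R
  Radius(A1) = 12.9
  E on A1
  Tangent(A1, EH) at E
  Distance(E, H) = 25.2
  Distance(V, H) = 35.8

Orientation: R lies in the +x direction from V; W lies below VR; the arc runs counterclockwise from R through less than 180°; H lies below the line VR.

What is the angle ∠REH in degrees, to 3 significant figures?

145°

V is at the origin; VR is horizontal with |VR| = 35.9 and R on the +x side, so R = (35.9, 0.00). A1 meets VR tangentially, so WR is at right angles to VR, so W = R + (0, -12.9) = (35.9, -12.9). Since WE ⟂ EH (tangency), |WH| = √(12.9² + 25.2²) = 28.3 regardless of where E sits on A1. So H lies on both circle(V, 35.8) and circle(W, 28.3); the below-VR intersection is H = (15.3, -32.4). E is the foot of the tangent from H: E = (23.7, -8.60).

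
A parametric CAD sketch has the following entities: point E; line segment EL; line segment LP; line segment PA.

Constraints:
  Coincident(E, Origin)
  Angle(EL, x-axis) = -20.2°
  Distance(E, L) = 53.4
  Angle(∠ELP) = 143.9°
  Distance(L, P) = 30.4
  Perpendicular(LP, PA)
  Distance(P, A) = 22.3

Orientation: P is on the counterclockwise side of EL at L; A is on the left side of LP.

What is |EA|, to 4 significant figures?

74.12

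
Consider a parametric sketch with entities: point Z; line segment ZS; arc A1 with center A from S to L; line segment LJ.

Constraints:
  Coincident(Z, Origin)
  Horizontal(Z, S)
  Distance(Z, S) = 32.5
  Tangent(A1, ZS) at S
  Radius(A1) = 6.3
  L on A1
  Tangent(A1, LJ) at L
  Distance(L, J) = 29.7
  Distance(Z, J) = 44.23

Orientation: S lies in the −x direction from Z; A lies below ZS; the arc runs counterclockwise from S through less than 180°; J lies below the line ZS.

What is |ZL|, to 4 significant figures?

39.25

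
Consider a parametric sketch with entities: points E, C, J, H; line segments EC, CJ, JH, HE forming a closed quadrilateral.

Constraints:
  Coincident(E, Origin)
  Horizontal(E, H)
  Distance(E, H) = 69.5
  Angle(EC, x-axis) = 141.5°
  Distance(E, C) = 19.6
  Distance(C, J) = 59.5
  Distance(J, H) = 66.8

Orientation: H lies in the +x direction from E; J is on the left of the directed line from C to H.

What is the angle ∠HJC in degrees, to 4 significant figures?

85.27°

Checks: |CJ| = 59.50 ✓; |JH| = 66.80 ✓.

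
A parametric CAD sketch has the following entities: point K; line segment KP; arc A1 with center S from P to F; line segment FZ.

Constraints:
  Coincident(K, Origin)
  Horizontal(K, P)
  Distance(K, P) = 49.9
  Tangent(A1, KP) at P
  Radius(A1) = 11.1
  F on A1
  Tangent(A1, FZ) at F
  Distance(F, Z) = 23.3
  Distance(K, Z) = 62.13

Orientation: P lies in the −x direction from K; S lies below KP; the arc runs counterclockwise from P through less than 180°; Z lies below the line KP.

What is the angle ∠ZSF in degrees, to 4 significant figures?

64.53°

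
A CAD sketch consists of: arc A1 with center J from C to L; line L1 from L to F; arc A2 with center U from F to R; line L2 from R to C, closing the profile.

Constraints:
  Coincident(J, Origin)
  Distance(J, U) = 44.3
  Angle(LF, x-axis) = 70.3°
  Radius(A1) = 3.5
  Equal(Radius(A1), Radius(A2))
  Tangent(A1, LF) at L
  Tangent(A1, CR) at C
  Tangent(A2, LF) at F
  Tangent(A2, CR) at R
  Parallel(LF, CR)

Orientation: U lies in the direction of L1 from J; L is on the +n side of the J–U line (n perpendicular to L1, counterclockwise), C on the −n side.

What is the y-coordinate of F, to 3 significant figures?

42.9

Tangency of A1 to both parallel lines with radius 3.5 puts L and C at J ± 3.5·n: L = (-3.30, 1.18), C = (3.30, -1.18). Equal radii place F and R the same way about U: F = U + 3.5·n = (11.6, 42.9), R = U − 3.5·n = (18.2, 40.5). So F.y = 42.9.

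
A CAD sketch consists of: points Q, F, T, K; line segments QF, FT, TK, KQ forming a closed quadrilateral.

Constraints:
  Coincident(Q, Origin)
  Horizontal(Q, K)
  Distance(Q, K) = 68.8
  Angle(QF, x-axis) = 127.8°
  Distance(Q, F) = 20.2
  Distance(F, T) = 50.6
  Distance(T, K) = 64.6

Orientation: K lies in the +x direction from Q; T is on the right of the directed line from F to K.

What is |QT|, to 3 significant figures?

30.9

Checks: |FT| = 50.60 ✓; |TK| = 64.60 ✓.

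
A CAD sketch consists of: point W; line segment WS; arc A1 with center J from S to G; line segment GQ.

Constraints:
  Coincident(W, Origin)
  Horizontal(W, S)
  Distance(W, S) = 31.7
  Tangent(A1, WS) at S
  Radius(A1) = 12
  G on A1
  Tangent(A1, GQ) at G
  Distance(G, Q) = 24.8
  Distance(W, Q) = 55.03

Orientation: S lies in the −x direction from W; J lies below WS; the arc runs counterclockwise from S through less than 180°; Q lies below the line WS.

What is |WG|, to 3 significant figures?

45.7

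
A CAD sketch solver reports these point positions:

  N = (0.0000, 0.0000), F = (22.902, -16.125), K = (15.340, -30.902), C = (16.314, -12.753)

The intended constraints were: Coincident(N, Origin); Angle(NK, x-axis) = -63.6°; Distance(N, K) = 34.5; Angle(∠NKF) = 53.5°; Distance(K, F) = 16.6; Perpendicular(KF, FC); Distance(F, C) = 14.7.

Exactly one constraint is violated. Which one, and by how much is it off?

Distance(F, C) = 14.7 — off by 7.30.

N = (0.00, 0.00) ✓; NK at -63.60° ✓; |NK| = 34.50 ✓; ∠NKF = 53.50° ✓; |KF| = 16.60 ✓; ∠(KF, FC) = 90.00° ✓; |FC| = 7.401 ✗.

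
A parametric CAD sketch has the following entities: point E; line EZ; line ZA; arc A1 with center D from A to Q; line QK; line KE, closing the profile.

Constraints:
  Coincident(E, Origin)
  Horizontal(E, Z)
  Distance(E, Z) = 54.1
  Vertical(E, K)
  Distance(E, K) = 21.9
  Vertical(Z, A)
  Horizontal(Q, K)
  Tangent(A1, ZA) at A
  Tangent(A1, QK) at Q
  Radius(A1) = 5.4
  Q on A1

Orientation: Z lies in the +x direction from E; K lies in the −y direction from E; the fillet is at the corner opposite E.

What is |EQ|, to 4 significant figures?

53.40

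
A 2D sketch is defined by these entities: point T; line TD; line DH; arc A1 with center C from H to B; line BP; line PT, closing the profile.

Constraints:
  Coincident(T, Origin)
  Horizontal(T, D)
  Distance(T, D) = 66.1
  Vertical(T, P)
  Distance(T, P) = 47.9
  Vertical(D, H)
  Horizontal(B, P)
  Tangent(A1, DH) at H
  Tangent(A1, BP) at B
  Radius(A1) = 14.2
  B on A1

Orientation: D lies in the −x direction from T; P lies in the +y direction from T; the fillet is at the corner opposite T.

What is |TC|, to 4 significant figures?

61.88

T is at the origin; T and D share the same y with |TD| = 66.1 and D on the −x side, so D = (-66.10, 0.000). T and P share the same x with |TP| = 47.9 and P on the +y side, so P = (0.000, 47.90). The virtual corner opposite T is at (-66.10, 47.90). Tangency of A1 to DH means the radius CH is perpendicular to DH and A1 meets BP tangentially, so CB is at right angles to BP, with radius 14.2, so the center C sits 14.2 in from both sides at C = (-51.90, 33.70). Then |TC| = |C − T| = 61.88.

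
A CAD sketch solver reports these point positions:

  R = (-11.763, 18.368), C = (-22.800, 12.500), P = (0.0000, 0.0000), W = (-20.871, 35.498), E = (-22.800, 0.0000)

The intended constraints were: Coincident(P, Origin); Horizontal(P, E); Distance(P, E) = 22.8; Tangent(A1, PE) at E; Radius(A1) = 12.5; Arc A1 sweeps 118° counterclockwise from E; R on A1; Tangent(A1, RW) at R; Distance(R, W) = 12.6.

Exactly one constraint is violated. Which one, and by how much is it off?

Distance(R, W) = 12.6 — off by 6.80.

P = (0.00, 0.00) ✓; P.y = 0.00, E.y = 0.00 ✓; |PE| = 22.80 ✓; ∠(CE, EP) = 90.00° ✓; |CE| = 12.50 ✓; bearing(C→R) − bearing(C→E) = 118.0° ✓; |CR| = 12.50 ✓; ∠(CR, RW) = 90.00° ✓; |RW| = 19.40 ✗.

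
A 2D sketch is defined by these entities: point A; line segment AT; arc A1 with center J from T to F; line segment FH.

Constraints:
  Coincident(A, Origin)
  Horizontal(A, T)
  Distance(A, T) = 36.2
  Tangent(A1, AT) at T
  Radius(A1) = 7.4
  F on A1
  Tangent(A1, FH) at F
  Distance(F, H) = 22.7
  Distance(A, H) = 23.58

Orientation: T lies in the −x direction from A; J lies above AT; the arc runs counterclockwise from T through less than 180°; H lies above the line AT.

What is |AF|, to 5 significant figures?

31.036

Checks: A.y = 0.00, T.y = 0.00 ✓; |JF| = 7.400 ✓; ∠(JF, FH) = 90.00° ✓; |FH| = 22.70 ✓; |AH| = 23.58 ✓.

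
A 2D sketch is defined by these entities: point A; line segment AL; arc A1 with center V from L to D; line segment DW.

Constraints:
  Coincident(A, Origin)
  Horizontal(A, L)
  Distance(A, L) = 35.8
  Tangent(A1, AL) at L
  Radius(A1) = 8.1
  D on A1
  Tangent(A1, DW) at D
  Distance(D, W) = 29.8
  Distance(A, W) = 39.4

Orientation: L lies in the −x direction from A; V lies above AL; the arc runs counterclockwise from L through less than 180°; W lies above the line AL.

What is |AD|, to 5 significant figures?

28.631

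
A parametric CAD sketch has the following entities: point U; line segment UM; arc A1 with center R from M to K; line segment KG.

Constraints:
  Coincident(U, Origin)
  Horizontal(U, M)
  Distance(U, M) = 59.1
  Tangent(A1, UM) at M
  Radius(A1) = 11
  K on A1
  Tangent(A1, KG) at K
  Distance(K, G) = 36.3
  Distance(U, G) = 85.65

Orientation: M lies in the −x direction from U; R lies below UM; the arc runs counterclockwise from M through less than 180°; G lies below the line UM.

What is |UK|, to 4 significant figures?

70.87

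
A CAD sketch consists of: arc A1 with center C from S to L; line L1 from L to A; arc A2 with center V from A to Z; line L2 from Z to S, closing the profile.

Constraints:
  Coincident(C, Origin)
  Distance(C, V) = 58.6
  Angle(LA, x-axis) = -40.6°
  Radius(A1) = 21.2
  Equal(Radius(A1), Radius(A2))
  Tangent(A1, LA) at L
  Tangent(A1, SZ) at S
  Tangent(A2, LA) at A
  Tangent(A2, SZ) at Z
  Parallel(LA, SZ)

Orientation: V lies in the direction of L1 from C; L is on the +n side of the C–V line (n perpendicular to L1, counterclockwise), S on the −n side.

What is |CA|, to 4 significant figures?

62.32

The slot axis is L1's direction at -40.6°, so u = (cos -40.6°, sin -40.6°) = (0.7593, -0.6508) and n = (−sin -40.6°, cos -40.6°) = (0.6508, 0.7593). C is at the origin and V lies 58.6 along u from C, so V = 58.6·u = (44.49, -38.14). Tangency of A1 to both parallel lines with radius 21.2 puts L and S at C ± 21.2·n: L = (13.80, 16.10), S = (-13.80, -16.10). Equal radii place A and Z the same way about V: A = V + 21.2·n = (58.29, -22.04), Z = V − 21.2·n = (30.70, -54.23). Then |CA| = |A − C| = 62.32.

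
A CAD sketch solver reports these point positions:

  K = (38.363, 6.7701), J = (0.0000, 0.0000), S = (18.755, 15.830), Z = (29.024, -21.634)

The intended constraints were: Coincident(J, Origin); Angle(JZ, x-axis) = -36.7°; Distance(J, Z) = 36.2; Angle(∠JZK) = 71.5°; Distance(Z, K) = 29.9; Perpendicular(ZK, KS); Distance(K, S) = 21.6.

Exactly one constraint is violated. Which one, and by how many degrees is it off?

Perpendicular(ZK, KS) — off by 6.60°.

J = (0.00, 0.00) ✓; JZ at -36.70° ✓; |JZ| = 36.20 ✓; ∠JZK = 71.50° ✓; |ZK| = 29.90 ✓; ∠(ZK, KS) = 83.40° ✗; |KS| = 21.60 ✓.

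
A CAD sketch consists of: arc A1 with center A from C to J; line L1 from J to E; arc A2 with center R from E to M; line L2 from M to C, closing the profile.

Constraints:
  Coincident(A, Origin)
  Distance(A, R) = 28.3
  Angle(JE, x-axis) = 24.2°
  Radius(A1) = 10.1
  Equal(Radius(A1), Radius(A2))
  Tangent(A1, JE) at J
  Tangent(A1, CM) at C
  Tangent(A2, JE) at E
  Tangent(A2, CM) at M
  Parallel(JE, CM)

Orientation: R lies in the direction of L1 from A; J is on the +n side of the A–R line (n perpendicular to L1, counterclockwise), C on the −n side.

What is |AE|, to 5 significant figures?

30.048

Tangency of A1 to both parallel lines with radius 10.1 puts J and C at A ± 10.1·n: J = (-4.1402, 9.2124), C = (4.1402, -9.2124). Equal radii place E and M the same way about R: E = R + 10.1·n = (21.673, 20.813), M = R − 10.1·n = (29.953, 2.3884). Then |AE| = |E − A| = 30.048.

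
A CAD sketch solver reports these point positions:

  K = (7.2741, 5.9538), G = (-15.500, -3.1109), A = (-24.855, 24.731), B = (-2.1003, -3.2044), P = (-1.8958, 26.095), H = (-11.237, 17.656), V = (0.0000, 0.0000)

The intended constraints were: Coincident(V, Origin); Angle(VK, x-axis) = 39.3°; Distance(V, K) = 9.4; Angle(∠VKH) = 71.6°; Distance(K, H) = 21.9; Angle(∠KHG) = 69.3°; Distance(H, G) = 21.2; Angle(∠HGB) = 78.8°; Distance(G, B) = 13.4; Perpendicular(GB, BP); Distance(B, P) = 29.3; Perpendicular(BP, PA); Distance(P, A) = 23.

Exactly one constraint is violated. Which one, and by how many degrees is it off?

Perpendicular(BP, PA) — off by 3.80°.

V = (0.00, 0.00) ✓; VK at 39.30° ✓; |VK| = 9.400 ✓; ∠VKH = 71.60° ✓; |KH| = 21.90 ✓; ∠KHG = 69.30° ✓; |HG| = 21.20 ✓; ∠HGB = 78.80° ✓; |GB| = 13.40 ✓; ∠(GB, BP) = 90.00° ✓; |BP| = 29.30 ✓; ∠(BP, PA) = 93.80° ✗; |PA| = 23.00 ✓.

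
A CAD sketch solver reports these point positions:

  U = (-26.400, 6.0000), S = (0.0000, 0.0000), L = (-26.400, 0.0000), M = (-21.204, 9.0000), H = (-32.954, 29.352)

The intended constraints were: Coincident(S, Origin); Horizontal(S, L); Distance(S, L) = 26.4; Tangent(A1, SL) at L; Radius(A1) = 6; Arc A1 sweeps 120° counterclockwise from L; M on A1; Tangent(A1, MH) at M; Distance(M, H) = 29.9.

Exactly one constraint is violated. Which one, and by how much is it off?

Distance(M, H) = 29.9 — off by 6.40.

S = (0.00, 0.00) ✓; S.y = 0.00, L.y = 0.00 ✓; |SL| = 26.40 ✓; ∠(UL, LS) = 90.00° ✓; |UL| = 6.000 ✓; bearing(U→M) − bearing(U→L) = 120.0° ✓; |UM| = 6.000 ✓; ∠(UM, MH) = 90.00° ✓; |MH| = 23.50 ✗.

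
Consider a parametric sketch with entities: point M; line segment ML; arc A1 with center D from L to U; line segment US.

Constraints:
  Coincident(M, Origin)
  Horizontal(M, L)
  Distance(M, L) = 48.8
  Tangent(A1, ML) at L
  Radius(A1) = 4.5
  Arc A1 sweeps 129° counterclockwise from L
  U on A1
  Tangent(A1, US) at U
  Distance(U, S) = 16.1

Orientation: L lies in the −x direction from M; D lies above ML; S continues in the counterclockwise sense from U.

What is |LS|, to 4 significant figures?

20.92

On A1, L sits at bearing -90° from D; a 129° counterclockwise sweep puts U at bearing 39°, so U = D + 4.5·(cos 39°, sin 39°) = (-45.30, 7.332). Since A1 is tangent to US there, DU ⟂ US, so US runs along (−sin 39°, cos 39°); with |US| = 16.1, S = (-55.43, 19.84). Then |LS| = |S − L| = 20.92.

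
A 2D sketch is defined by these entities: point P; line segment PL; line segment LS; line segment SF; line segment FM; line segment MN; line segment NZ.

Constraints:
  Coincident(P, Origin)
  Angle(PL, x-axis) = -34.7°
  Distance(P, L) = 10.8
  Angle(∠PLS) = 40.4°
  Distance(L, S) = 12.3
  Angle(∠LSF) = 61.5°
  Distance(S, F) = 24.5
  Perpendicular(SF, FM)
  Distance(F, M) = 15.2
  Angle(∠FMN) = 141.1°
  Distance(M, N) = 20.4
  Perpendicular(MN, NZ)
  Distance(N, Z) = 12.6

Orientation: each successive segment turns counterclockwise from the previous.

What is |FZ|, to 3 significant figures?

32.4

P is at the origin; PL runs at -34.7° with length 10.8, so L = (8.88, -6.15). ∠PLS = 40.4° gives LS at 105° from the x-axis; with |LS| = 12.3, S = (5.72, 5.74). ∠LSF = 61.5° gives SF at -137° from the x-axis; with |SF| = 24.5, F = (-12.1, -11.1). SF ⟂ FM, so FM runs at -46.6°; with |FM| = 15.2, M = (-1.64, -22.1). ∠FMN = 141.1° gives MN at -7.70° from the x-axis; with |MN| = 20.4, N = (18.6, -24.9). MN ⟂ NZ, so NZ runs at 82.3°; with |NZ| = 12.6, Z = (20.3, -12.4). Then |FZ| = |Z − F| = 32.4.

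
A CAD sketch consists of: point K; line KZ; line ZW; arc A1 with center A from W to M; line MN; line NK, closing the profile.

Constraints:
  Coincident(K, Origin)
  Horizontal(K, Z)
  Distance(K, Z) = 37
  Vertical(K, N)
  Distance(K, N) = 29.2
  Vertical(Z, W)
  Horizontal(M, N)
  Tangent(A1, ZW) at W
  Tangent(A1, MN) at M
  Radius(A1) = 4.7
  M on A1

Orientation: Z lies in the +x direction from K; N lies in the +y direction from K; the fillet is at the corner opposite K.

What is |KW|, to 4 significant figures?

44.38

The virtual corner opposite K is at (37.00, 29.20). The tangent condition forces AW to be normal to ZW and since A1 is tangent to MN there, AM ⟂ MN, with radius 4.7, so the center A sits 4.7 in from both sides at A = (32.30, 24.50). That places the tangent points at W = (37.00, 24.50) on ZW and M = (32.30, 29.20) on MN. Then |KW| = |W − K| = 44.38.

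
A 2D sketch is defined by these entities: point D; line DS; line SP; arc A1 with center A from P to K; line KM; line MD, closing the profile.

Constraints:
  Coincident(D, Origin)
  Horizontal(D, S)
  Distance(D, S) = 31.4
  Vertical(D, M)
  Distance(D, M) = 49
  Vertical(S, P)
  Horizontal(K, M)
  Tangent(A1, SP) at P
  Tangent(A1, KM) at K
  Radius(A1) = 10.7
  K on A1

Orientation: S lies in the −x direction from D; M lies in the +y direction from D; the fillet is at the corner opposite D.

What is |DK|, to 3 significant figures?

53.2

D is at the origin; D and S share the same y with |DS| = 31.4 and S on the −x side, so S = (-31.4, 0.00). DM is vertical with |DM| = 49.0 and M on the +y side, so M = (0.00, 49.0). The virtual corner opposite D is at (-31.4, 49.0). A1 meets SP tangentially, so AP is at right angles to SP and since A1 is tangent to KM there, AK ⟂ KM, with radius 10.7, so the center A sits 10.7 in from both sides at A = (-20.7, 38.3). That places the tangent points at P = (-31.4, 38.3) on SP and K = (-20.7, 49.0) on KM. Then |DK| = |K − D| = 53.2.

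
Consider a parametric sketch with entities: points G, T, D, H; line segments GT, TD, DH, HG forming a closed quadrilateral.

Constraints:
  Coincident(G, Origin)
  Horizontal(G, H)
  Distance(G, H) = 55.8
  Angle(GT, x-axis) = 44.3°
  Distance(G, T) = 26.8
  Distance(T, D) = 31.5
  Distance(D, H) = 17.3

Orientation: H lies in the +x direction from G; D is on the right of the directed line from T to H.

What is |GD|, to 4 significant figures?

39.76

Checks: |GH| = 55.80 ✓; |GT| = 26.80 ✓; |TD| = 31.50 ✓; |DH| = 17.30 ✓.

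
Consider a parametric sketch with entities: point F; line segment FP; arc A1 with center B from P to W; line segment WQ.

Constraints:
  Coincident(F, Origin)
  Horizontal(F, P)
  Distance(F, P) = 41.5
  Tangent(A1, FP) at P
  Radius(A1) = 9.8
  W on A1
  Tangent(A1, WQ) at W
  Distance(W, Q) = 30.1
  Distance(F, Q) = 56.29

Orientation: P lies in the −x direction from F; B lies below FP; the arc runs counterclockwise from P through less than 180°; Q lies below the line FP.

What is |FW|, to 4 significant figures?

52.30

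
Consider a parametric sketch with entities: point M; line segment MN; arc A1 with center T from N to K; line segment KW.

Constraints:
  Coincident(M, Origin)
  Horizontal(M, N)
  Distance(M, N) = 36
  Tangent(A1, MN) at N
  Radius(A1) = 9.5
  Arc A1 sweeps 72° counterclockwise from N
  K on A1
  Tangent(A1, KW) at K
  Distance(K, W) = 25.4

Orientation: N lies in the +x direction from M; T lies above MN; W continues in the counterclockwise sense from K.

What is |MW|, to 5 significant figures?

61.160

On A1, N sits at bearing -90° from T; a 72° counterclockwise sweep puts K at bearing -18°, so K = T + 9.5·(cos -18°, sin -18°) = (45.035, 6.5643). The tangent condition forces TK to be normal to KW, so KW runs along (−sin -18°, cos -18°); with |KW| = 25.4, W = (52.884, 30.721). Then |MW| = |W − M| = 61.160.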